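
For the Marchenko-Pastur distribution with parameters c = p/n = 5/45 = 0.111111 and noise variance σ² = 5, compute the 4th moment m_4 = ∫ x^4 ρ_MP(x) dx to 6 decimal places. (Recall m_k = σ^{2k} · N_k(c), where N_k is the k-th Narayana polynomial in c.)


E[X⁴] = σ⁸ (1 + 6c + 6c² + c³) (fourth MP moment). With σ² = 5 (so σ⁸ = 625) and c = 5/45 = 0.111111: E[X⁴] = 625 · (1 + 6·0.111111 + 6·(0.111111)² + (0.111111)³) = 625 · 1.742112.

So E[X^4] = 1088.820302.


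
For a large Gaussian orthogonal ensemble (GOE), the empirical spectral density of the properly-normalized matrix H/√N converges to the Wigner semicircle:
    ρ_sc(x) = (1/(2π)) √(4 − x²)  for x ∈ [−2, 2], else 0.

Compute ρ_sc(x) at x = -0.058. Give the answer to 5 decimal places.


ρ_sc(x) = (1/(2π)) √(4 − x²). With x = -0.058:
  4 − x² = 4 − (-0.058)² = 4 − 0.003364 = 3.996636.
  √(4 − x²) = 1.999159.
  1/(2π) = 0.159155.
  ρ_sc(-0.058) = 0.159155 · 1.999159 = 0.318176.

Rounded to 5 decimal places: ρ_sc(-0.058) ≈ 0.31818.


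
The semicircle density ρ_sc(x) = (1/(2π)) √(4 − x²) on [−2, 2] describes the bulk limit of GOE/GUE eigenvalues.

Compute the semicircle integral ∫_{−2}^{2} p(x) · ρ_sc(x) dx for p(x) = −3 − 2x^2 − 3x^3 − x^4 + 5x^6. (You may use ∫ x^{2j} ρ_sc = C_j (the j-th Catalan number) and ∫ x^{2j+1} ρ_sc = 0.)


Write p(x) = Σ a_i x^i, split into monomials and integrate each against ρ_sc separately.
Using ∫ x^{2j} ρ_sc = C_j = (1/(j+1)) C(2j, j) (Catalan numbers) and ∫ x^{2j+1} ρ_sc = 0 (odd monomials vanish by symmetry):
  i = 0 (even): a_0 · C_{0} = -3 · 1 = -3
  i = 2 (even): a_2 · C_{1} = -2 · 1 = -2
  i = 3 (odd): ∫ x^3 ρ_sc = 0 (vanishes)
  i = 4 (even): a_4 · C_{2} = -1 · 2 = -2
  i = 6 (even): a_6 · C_{3} = 5 · 5 = 25

Summing the contributions: ∫_{−2}^{2} p(x) ρ_sc(x) dx = (-3) + (-2) + (-2) + 25 = 18.


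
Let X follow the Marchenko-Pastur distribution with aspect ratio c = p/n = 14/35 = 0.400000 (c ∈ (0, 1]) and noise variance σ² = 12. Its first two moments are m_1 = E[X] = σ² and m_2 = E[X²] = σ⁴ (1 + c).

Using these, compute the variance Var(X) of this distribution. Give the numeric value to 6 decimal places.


m_1 = E[X] = σ² = 12, so m_1² = 144.
m_2 = E[X²] = σ⁴ (1 + c) = 144 · (1 + 0.400000) = 144 · 1.400000 = 201.600000.
(Note m_2 − m_1² simplifies to c · σ⁴ = 0.400000 · 144.)

Var(X) = m_2 − m_1² = 201.600000 − 144 = 57.600000.


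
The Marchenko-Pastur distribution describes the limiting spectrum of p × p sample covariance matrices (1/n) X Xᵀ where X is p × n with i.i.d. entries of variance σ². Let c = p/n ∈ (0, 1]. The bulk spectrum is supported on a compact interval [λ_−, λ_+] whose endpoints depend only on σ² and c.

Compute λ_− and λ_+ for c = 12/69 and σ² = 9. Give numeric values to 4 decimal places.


c = 12/69 = 0.173913; √c = 0.417029.
λ_− = σ² (1 − √c)² = 9 · (1 − 0.417029)² = 9 · (0.582971)² = 3.058698.
λ_+ = σ² (1 + √c)² = 9 · (1 + 0.417029)² = 9 · (1.417029)² = 18.071736.

Rounded to 4 decimal places: λ_− ≈ 3.0587, λ_+ ≈ 18.0717.


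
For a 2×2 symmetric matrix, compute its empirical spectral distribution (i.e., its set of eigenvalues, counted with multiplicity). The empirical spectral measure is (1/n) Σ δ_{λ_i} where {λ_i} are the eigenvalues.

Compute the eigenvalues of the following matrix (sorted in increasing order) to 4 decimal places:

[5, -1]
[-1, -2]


Since M is real symmetric, both eigenvalues are real; they are the roots of det(λI − M) = λ² − (tr M) λ + det M.
tr M = 5 + (-2) = 3.
det M = 5·(-2) − (-1)² = -10 − 1 = -11.
Characteristic polynomial: λ² − 3λ − 11 = 0.
Discriminant Δ = (tr M)² − 4·det M = 9 − (-44) = 53; √Δ = 7.280110.
λ = (tr M ± √Δ)/2 = (3 ± 7.280110)/2, giving (tr M − √Δ)/2 = -2.1401 and (tr M + √Δ)/2 = 5.1401.

Eigenvalues sorted in increasing order: [-2.1401, 5.1401].


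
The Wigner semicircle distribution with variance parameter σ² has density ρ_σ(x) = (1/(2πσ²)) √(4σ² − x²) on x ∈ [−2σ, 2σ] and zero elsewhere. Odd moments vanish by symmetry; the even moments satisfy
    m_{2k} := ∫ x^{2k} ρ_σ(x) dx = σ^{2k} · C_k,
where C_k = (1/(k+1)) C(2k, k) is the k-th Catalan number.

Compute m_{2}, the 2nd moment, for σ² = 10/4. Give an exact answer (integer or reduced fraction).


By the scaled semicircle moment identity, m_{2k} = σ^{2k} · C_k with k = 1.
C_1 = (1/(k+1)) · C(2k, k) = (1/2) · C(2, 1) = (1/2) · 2 = 1.
σ^{2k} = (σ²)^k = (10/4)^1 = 5/2.

Therefore m_{2} = σ^{2} · C_1 = (5/2) · 1 = 5/2.


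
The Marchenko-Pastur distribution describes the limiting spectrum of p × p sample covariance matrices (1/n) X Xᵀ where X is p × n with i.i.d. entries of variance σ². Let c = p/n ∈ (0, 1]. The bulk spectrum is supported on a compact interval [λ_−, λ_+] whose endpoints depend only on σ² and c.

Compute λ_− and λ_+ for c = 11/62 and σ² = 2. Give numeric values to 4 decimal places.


c = 11/62 = 0.177419; √c = 0.421212.
λ_− = σ² (1 − √c)² = 2 · (1 − 0.421212)² = 2 · (0.578788)² = 0.669992.
λ_+ = σ² (1 + √c)² = 2 · (1 + 0.421212)² = 2 · (1.421212)² = 4.039686.

Rounded to 4 decimal places: λ_− ≈ 0.6700, λ_+ ≈ 4.0397.


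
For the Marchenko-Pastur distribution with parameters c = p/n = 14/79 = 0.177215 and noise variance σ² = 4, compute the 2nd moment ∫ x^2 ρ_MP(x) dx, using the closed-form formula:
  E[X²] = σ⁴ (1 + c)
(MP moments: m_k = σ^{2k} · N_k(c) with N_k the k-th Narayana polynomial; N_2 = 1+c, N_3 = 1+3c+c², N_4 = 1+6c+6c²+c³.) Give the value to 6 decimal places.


E[X²] = σ⁴ (1 + c) (second MP moment). With σ² = 4 (so σ⁴ = 16) and c = 14/79 = 0.177215: E[X²] = 16 · (1 + 0.177215) = 16 · 1.177215.

So E[X^2] = 18.835443.


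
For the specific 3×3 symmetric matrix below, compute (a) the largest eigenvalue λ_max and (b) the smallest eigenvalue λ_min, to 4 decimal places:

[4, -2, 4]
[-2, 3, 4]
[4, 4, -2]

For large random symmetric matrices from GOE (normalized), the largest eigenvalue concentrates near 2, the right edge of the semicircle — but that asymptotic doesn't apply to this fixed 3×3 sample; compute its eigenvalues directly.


Since M is real symmetric, all three eigenvalues are real; they are the roots of det(λI − M) = λ³ − (tr M) λ² + s λ − det M, where s is the sum of the principal 2×2 minors.
tr M = 4 + 3 + (-2) = 5.
s = (4·3 − (-2)²) + (4·(-2) − 4²) + (3·(-2) − 4²) = 8 + (-24) + (-22) = -38.
det M (expand along row 1) = 4·(-22) − (-2)·(-12) + 4·(-20) = -192.
Characteristic polynomial: λ³ − 5λ² − 38λ + 192 = 0.
Substitute λ = y + (tr M)/3 = y + 1.666667 to remove the quadratic term: y³ + p·y + q = 0 with p = s − (tr M)²/3 = -46.333333 and q = −2(tr M)³/27 + (tr M)·s/3 − det M = 119.407407.
Three real roots ⇒ use the trigonometric (Viète) form: r = 2√(−p/3) = 7.859884, φ = arccos(3q/(p·r)) = arccos(-0.983655) = 2.960542 rad.
y_k = r·cos(φ/3 − 2πk/3) for k = 0, 1, 2 gives y = 4.333333, 3.512242, -7.845575.
λ_k = y_k + 1.666667 gives λ = 6.0000, 5.1789, -6.1789 (check: the sum is 5.0000 = tr M).

Hence λ_max = 6.0000 and λ_min = -6.1789.


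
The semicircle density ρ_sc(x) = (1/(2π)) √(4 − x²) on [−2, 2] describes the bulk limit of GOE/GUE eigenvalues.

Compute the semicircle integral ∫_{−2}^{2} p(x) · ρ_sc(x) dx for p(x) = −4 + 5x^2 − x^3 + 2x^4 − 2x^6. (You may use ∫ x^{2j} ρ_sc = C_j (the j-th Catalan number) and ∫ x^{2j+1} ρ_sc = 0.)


Write p(x) = Σ a_i x^i, split into monomials and integrate each against ρ_sc separately.
Using ∫ x^{2j} ρ_sc = C_j = (1/(j+1)) C(2j, j) (Catalan numbers) and ∫ x^{2j+1} ρ_sc = 0 (odd monomials vanish by symmetry):
  i = 0 (even): a_0 · C_{0} = -4 · 1 = -4
  i = 2 (even): a_2 · C_{1} = 5 · 1 = 5
  i = 3 (odd): ∫ x^3 ρ_sc = 0 (vanishes)
  i = 4 (even): a_4 · C_{2} = 2 · 2 = 4
  i = 6 (even): a_6 · C_{3} = -2 · 5 = -10

Summing the contributions: ∫_{−2}^{2} p(x) ρ_sc(x) dx = (-4) + 5 + 4 + (-10) = -5.


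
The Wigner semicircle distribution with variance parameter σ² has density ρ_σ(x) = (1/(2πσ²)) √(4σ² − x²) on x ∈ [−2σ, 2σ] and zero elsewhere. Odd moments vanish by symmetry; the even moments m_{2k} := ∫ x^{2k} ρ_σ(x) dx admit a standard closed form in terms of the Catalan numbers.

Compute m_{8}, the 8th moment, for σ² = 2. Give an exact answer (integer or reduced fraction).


By the scaled semicircle moment identity, m_{2k} = σ^{2k} · C_k with k = 4.
C_4 = (1/(k+1)) · C(2k, k) = (1/5) · C(8, 4) = (1/5) · 70 = 14.
σ^{2k} = (σ²)^k = (2)^4 = 16.

Therefore m_{8} = σ^{8} · C_4 = 16 · 14 = 224.


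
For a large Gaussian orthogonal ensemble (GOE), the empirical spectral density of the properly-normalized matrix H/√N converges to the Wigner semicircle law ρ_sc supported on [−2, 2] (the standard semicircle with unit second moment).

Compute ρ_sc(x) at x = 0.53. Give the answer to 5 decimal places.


ρ_sc(x) = (1/(2π)) √(4 − x²). With x = 0.53:
  4 − x² = 4 − (0.53)² = 4 − 0.280900 = 3.719100.
  √(4 − x²) = 1.928497.
  1/(2π) = 0.159155.
  ρ_sc(0.53) = 0.159155 · 1.928497 = 0.306930.

Rounded to 5 decimal places: ρ_sc(0.53) ≈ 0.30693.


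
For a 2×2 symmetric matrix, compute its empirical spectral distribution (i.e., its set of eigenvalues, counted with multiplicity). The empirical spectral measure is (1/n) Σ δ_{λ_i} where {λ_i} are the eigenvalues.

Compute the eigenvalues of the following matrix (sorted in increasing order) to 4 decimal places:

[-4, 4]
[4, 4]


Since M is real symmetric, both eigenvalues are real; they are the roots of det(λI − M) = λ² − (tr M) λ + det M.
tr M = -4 + 4 = 0.
det M = (-4)·4 − 4² = -16 − 16 = -32.
Characteristic polynomial: λ² − 32 = 0.
Discriminant Δ = (tr M)² − 4·det M = 0 − (-128) = 128; √Δ = 11.313708.
λ = (tr M ± √Δ)/2 = (0 ± 11.313708)/2, giving (tr M − √Δ)/2 = -5.6569 and (tr M + √Δ)/2 = 5.6569.

Eigenvalues sorted in increasing order: [-5.6569, 5.6569].


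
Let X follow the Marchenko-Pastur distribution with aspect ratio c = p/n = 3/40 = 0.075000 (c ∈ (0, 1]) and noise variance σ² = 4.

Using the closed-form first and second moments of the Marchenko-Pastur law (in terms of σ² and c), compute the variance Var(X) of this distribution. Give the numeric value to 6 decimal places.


Recall the MP moments m_1 = E[X] = σ² and m_2 = E[X²] = σ⁴ (1 + c).
m_1 = E[X] = σ² = 4, so m_1² = 16.
m_2 = E[X²] = σ⁴ (1 + c) = 16 · (1 + 0.075000) = 16 · 1.075000 = 17.200000.
(Note m_2 − m_1² simplifies to c · σ⁴ = 0.075000 · 16.)

Var(X) = m_2 − m_1² = 17.200000 − 16 = 1.200000.


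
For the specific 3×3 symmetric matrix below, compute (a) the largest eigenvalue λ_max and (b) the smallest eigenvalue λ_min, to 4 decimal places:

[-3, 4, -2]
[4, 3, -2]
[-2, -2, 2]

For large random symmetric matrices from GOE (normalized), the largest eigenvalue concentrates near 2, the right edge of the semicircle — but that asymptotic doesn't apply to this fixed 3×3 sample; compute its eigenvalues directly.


Since M is real symmetric, all three eigenvalues are real; they are the roots of det(λI − M) = λ³ − (tr M) λ² + s λ − det M, where s is the sum of the principal 2×2 minors.
tr M = -3 + 3 + 2 = 2.
s = ((-3)·3 − 4²) + ((-3)·2 − (-2)²) + (3·2 − (-2)²) = -25 + (-10) + 2 = -33.
det M (expand along row 1) = (-3)·2 − 4·4 + (-2)·(-2) = -18.
Characteristic polynomial: λ³ − 2λ² − 33λ + 18 = 0.
Substitute λ = y + (tr M)/3 = y + 0.666667 to remove the quadratic term: y³ + p·y + q = 0 with p = s − (tr M)²/3 = -34.333333 and q = −2(tr M)³/27 + (tr M)·s/3 − det M = -4.592593.
Three real roots ⇒ use the trigonometric (Viète) form: r = 2√(−p/3) = 6.765928, φ = arccos(3q/(p·r)) = arccos(0.059311) = 1.511450 rad.
y_k = r·cos(φ/3 − 2πk/3) for k = 0, 1, 2 gives y = 5.925236, -0.133835, -5.791402.
λ_k = y_k + 0.666667 gives λ = 6.5919, 0.5328, -5.1247 (check: the sum is 2.0000 = tr M).

Hence λ_max = 6.5919 and λ_min = -5.1247.


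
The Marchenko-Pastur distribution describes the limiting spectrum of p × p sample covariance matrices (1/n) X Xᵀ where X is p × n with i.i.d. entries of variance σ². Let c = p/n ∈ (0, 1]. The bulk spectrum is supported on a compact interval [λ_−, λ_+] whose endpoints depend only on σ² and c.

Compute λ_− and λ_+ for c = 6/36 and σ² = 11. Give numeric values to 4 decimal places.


c = 6/36 = 0.166667; √c = 0.408248.
λ_− = σ² (1 − √c)² = 11 · (1 − 0.408248)² = 11 · (0.591752)² = 3.851871.
λ_+ = σ² (1 + √c)² = 11 · (1 + 0.408248)² = 11 · (1.408248)² = 21.814796.

Rounded to 4 decimal places: λ_− ≈ 3.8519, λ_+ ≈ 21.8148.


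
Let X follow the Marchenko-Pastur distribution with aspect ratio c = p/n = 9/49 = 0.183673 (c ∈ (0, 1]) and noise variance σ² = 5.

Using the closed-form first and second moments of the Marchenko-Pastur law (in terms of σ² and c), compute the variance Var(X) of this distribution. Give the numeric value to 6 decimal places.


Recall the MP moments m_1 = E[X] = σ² and m_2 = E[X²] = σ⁴ (1 + c).
m_1 = E[X] = σ² = 5, so m_1² = 25.
m_2 = E[X²] = σ⁴ (1 + c) = 25 · (1 + 0.183673) = 25 · 1.183673 = 29.591837.
(Note m_2 − m_1² simplifies to c · σ⁴ = 0.183673 · 25.)

Var(X) = m_2 − m_1² = 29.591837 − 25 = 4.591837.


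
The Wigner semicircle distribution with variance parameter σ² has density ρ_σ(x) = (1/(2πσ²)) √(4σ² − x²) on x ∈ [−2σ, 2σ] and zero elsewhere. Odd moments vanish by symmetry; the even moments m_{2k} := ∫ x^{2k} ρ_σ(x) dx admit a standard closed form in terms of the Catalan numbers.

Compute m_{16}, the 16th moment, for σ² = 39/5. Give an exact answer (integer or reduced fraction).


By the scaled semicircle moment identity, m_{2k} = σ^{2k} · C_k with k = 8.
C_8 = (1/(k+1)) · C(2k, k) = (1/9) · C(16, 8) = (1/9) · 12870 = 1430.
σ^{2k} = (σ²)^k = (39/5)^8 = 5352009260481/390625.

Therefore m_{16} = σ^{16} · C_8 = (5352009260481/390625) · 1430 = 1530674648497566/78125.


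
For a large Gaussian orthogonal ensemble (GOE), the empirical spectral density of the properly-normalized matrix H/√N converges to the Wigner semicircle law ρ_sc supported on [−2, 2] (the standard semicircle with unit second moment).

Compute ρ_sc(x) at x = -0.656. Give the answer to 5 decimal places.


ρ_sc(x) = (1/(2π)) √(4 − x²). With x = -0.656:
  4 − x² = 4 − (-0.656)² = 4 − 0.430336 = 3.569664.
  √(4 − x²) = 1.889355.
  1/(2π) = 0.159155.
  ρ_sc(-0.656) = 0.159155 · 1.889355 = 0.300700.

Rounded to 5 decimal places: ρ_sc(-0.656) ≈ 0.30070.


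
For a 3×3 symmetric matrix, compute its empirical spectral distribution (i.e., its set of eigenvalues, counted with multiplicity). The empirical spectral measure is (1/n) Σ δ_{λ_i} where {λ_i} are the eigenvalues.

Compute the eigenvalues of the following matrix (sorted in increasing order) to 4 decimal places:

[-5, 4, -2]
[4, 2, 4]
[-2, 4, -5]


Since M is real symmetric, all three eigenvalues are real; they are the roots of det(λI − M) = λ³ − (tr M) λ² + s λ − det M, where s is the sum of the principal 2×2 minors.
tr M = -5 + 2 + (-5) = -8.
s = ((-5)·2 − 4²) + ((-5)·(-5) − (-2)²) + (2·(-5) − 4²) = -26 + 21 + (-26) = -31.
det M (expand along row 1) = (-5)·(-26) − 4·(-12) + (-2)·20 = 138.
Characteristic polynomial: λ³ + 8λ² − 31λ − 138 = 0.
Substitute λ = y + (tr M)/3 = y − 2.666667 to remove the quadratic term: y³ + p·y + q = 0 with p = s − (tr M)²/3 = -52.333333 and q = −2(tr M)³/27 + (tr M)·s/3 − det M = -17.407407.
Three real roots ⇒ use the trigonometric (Viète) form: r = 2√(−p/3) = 8.353309, φ = arccos(3q/(p·r)) = arccos(0.119459) = 1.451052 rad.
y_k = r·cos(φ/3 − 2πk/3) for k = 0, 1, 2 gives y = 7.395083, -0.333333, -7.061749.
λ_k = y_k − 2.666667 gives λ = 4.7284, -3.0000, -9.7284 (check: the sum is -8.0000 = tr M).

Eigenvalues sorted in increasing order: [-9.7284, -3.0000, 4.7284].


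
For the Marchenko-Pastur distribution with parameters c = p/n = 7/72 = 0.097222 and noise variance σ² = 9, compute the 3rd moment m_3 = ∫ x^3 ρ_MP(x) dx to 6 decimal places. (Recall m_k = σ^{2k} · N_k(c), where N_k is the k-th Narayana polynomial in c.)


E[X³] = σ⁶ (1 + 3c + c²) (third MP moment). With σ² = 9 (so σ⁶ = 729) and c = 7/72 = 0.097222: E[X³] = 729 · (1 + 3·0.097222 + (0.097222)²) = 729 · 1.301119.

So E[X^3] = 948.515625.


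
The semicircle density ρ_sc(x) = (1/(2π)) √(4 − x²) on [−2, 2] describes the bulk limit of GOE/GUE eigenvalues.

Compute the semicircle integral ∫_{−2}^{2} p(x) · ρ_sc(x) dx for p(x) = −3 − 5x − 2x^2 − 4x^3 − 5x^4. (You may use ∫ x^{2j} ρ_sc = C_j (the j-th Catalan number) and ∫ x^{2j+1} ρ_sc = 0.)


Write p(x) = Σ a_i x^i, split into monomials and integrate each against ρ_sc separately.
Using ∫ x^{2j} ρ_sc = C_j = (1/(j+1)) C(2j, j) (Catalan numbers) and ∫ x^{2j+1} ρ_sc = 0 (odd monomials vanish by symmetry):
  i = 0 (even): a_0 · C_{0} = -3 · 1 = -3
  i = 1 (odd): ∫ x^1 ρ_sc = 0 (vanishes)
  i = 2 (even): a_2 · C_{1} = -2 · 1 = -2
  i = 3 (odd): ∫ x^3 ρ_sc = 0 (vanishes)
  i = 4 (even): a_4 · C_{2} = -5 · 2 = -10

Summing the contributions: ∫_{−2}^{2} p(x) ρ_sc(x) dx = (-3) + (-2) + (-10) = -15.


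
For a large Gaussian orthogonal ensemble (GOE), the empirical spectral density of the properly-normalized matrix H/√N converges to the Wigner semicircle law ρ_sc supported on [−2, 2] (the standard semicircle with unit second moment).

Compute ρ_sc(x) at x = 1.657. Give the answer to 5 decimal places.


ρ_sc(x) = (1/(2π)) √(4 − x²). With x = 1.657:
  4 − x² = 4 − (1.657)² = 4 − 2.745649 = 1.254351.
  √(4 − x²) = 1.119978.
  1/(2π) = 0.159155.
  ρ_sc(1.657) = 0.159155 · 1.119978 = 0.178250.

Rounded to 5 decimal places: ρ_sc(1.657) ≈ 0.17825.


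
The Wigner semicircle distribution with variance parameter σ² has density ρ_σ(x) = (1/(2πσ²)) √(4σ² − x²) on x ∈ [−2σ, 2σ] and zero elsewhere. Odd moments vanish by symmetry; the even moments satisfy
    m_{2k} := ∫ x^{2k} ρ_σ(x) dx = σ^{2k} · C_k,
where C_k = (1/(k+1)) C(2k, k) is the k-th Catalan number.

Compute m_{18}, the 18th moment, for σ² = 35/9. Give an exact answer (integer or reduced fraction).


By the scaled semicircle moment identity, m_{2k} = σ^{2k} · C_k with k = 9.
C_9 = (1/(k+1)) · C(2k, k) = (1/10) · C(18, 9) = (1/10) · 48620 = 4862.
σ^{2k} = (σ²)^k = (35/9)^9 = 78815638671875/387420489.

Therefore m_{18} = σ^{18} · C_9 = (78815638671875/387420489) · 4862 = 383201635222656250/387420489.


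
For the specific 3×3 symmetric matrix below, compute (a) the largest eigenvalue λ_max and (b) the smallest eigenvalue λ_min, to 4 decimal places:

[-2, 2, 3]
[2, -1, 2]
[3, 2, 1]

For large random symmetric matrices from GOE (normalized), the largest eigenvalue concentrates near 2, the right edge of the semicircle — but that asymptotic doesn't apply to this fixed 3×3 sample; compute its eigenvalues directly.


Since M is real symmetric, all three eigenvalues are real; they are the roots of det(λI − M) = λ³ − (tr M) λ² + s λ − det M, where s is the sum of the principal 2×2 minors.
tr M = -2 + (-1) + 1 = -2.
s = ((-2)·(-1) − 2²) + ((-2)·1 − 3²) + ((-1)·1 − 2²) = -2 + (-11) + (-5) = -18.
det M (expand along row 1) = (-2)·(-5) − 2·(-4) + 3·7 = 39.
Characteristic polynomial: λ³ + 2λ² − 18λ − 39 = 0.
Substitute λ = y + (tr M)/3 = y − 0.666667 to remove the quadratic term: y³ + p·y + q = 0 with p = s − (tr M)²/3 = -19.333333 and q = −2(tr M)³/27 + (tr M)·s/3 − det M = -26.407407.
Three real roots ⇒ use the trigonometric (Viète) form: r = 2√(−p/3) = 5.077182, φ = arccos(3q/(p·r)) = arccos(0.807082) = 0.631603 rad.
y_k = r·cos(φ/3 − 2πk/3) for k = 0, 1, 2 gives y = 4.965075, -1.563647, -3.401427.
λ_k = y_k − 0.666667 gives λ = 4.2984, -2.2303, -4.0681 (check: the sum is -2.0000 = tr M).

Hence λ_max = 4.2984 and λ_min = -4.0681.


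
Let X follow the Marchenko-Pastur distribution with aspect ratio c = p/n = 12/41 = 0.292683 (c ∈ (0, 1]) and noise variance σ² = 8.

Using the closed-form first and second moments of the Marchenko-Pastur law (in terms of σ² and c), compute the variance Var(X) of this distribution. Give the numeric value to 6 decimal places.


Recall the MP moments m_1 = E[X] = σ² and m_2 = E[X²] = σ⁴ (1 + c).
m_1 = E[X] = σ² = 8, so m_1² = 64.
m_2 = E[X²] = σ⁴ (1 + c) = 64 · (1 + 0.292683) = 64 · 1.292683 = 82.731707.
(Note m_2 − m_1² simplifies to c · σ⁴ = 0.292683 · 64.)

Var(X) = m_2 − m_1² = 82.731707 − 64 = 18.731707.


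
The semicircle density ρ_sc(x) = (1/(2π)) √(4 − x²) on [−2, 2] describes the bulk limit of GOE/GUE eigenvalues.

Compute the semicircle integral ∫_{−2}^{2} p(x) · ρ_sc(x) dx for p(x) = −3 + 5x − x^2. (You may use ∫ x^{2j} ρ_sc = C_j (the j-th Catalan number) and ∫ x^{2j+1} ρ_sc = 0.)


Write p(x) = Σ a_i x^i, split into monomials and integrate each against ρ_sc separately.
Using ∫ x^{2j} ρ_sc = C_j = (1/(j+1)) C(2j, j) (Catalan numbers) and ∫ x^{2j+1} ρ_sc = 0 (odd monomials vanish by symmetry):
  i = 0 (even): a_0 · C_{0} = -3 · 1 = -3
  i = 1 (odd): ∫ x^1 ρ_sc = 0 (vanishes)
  i = 2 (even): a_2 · C_{1} = -1 · 1 = -1

Summing the contributions: ∫_{−2}^{2} p(x) ρ_sc(x) dx = (-3) + (-1) = -4.


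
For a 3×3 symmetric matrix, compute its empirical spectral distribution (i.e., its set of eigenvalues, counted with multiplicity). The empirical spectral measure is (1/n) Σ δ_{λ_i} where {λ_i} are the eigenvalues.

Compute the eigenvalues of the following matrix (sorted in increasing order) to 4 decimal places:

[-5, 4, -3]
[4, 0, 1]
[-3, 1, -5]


Since M is real symmetric, all three eigenvalues are real; they are the roots of det(λI − M) = λ³ − (tr M) λ² + s λ − det M, where s is the sum of the principal 2×2 minors.
tr M = -5 + 0 + (-5) = -10.
s = ((-5)·0 − 4²) + ((-5)·(-5) − (-3)²) + (0·(-5) − 1²) = -16 + 16 + (-1) = -1.
det M (expand along row 1) = (-5)·(-1) − 4·(-17) + (-3)·4 = 61.
Characteristic polynomial: λ³ + 10λ² − λ − 61 = 0.
Substitute λ = y + (tr M)/3 = y − 3.333333 to remove the quadratic term: y³ + p·y + q = 0 with p = s − (tr M)²/3 = -34.333333 and q = −2(tr M)³/27 + (tr M)·s/3 − det M = 16.407407.
Three real roots ⇒ use the trigonometric (Viète) form: r = 2√(−p/3) = 6.765928, φ = arccos(3q/(p·r)) = arccos(-0.211894) = 1.784309 rad.
y_k = r·cos(φ/3 − 2πk/3) for k = 0, 1, 2 gives y = 5.604067, 0.481130, -6.085196.
λ_k = y_k − 3.333333 gives λ = 2.2707, -2.8522, -9.4185 (check: the sum is -10.0000 = tr M).

Eigenvalues sorted in increasing order: [-9.4185, -2.8522, 2.2707].


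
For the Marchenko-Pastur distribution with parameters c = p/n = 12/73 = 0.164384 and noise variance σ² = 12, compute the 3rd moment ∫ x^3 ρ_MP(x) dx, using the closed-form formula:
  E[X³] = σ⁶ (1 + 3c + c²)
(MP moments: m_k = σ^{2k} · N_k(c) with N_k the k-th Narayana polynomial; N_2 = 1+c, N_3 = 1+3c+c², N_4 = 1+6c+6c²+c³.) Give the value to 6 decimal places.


E[X³] = σ⁶ (1 + 3c + c²) (third MP moment). With σ² = 12 (so σ⁶ = 1728) and c = 12/73 = 0.164384: E[X³] = 1728 · (1 + 3·0.164384 + (0.164384)²) = 1728 · 1.520173.

So E[X^3] = 2626.858322.


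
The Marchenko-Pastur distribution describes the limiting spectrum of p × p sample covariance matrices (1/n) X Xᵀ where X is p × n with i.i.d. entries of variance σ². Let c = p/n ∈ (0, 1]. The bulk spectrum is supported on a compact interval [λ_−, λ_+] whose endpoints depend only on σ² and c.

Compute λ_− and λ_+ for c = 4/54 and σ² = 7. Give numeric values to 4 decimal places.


c = 4/54 = 0.074074; √c = 0.272166.
λ_− = σ² (1 − √c)² = 7 · (1 − 0.272166)² = 7 · (0.727834)² = 3.708201.
λ_+ = σ² (1 + √c)² = 7 · (1 + 0.272166)² = 7 · (1.272166)² = 11.328836.

Rounded to 4 decimal places: λ_− ≈ 3.7082, λ_+ ≈ 11.3288.


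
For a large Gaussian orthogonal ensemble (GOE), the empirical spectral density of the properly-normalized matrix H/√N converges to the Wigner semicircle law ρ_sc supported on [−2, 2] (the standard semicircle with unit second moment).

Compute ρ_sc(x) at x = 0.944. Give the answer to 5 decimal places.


ρ_sc(x) = (1/(2π)) √(4 − x²). With x = 0.944:
  4 − x² = 4 − (0.944)² = 4 − 0.891136 = 3.108864.
  √(4 − x²) = 1.763197.
  1/(2π) = 0.159155.
  ρ_sc(0.944) = 0.159155 · 1.763197 = 0.280622.

Rounded to 5 decimal places: ρ_sc(0.944) ≈ 0.28062.


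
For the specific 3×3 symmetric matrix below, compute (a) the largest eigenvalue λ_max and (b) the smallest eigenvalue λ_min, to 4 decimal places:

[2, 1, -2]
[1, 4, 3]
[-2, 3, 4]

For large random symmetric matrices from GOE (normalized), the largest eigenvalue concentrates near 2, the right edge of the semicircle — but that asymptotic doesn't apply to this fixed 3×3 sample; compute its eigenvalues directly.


Since M is real symmetric, all three eigenvalues are real; they are the roots of det(λI − M) = λ³ − (tr M) λ² + s λ − det M, where s is the sum of the principal 2×2 minors.
tr M = 2 + 4 + 4 = 10.
s = (2·4 − 1²) + (2·4 − (-2)²) + (4·4 − 3²) = 7 + 4 + 7 = 18.
det M (expand along row 1) = 2·7 − 1·10 + (-2)·11 = -18.
Characteristic polynomial: λ³ − 10λ² + 18λ + 18 = 0.
Substitute λ = y + (tr M)/3 = y + 3.333333 to remove the quadratic term: y³ + p·y + q = 0 with p = s − (tr M)²/3 = -15.333333 and q = −2(tr M)³/27 + (tr M)·s/3 − det M = 3.925926.
Three real roots ⇒ use the trigonometric (Viète) form: r = 2√(−p/3) = 4.521553, φ = arccos(3q/(p·r)) = arccos(-0.169879) = 1.741503 rad.
y_k = r·cos(φ/3 − 2πk/3) for k = 0, 1, 2 gives y = 3.780869, 0.257148, -4.038016.
λ_k = y_k + 3.333333 gives λ = 7.1142, 3.5905, -0.7047 (check: the sum is 10.0000 = tr M).

Hence λ_max = 7.1142 and λ_min = -0.7047.


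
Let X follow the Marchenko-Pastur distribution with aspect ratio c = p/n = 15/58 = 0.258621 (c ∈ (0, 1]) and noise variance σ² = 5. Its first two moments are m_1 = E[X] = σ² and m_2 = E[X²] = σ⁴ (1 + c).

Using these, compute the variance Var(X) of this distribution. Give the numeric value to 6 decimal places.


m_1 = E[X] = σ² = 5, so m_1² = 25.
m_2 = E[X²] = σ⁴ (1 + c) = 25 · (1 + 0.258621) = 25 · 1.258621 = 31.465517.
(Note m_2 − m_1² simplifies to c · σ⁴ = 0.258621 · 25.)

Var(X) = m_2 − m_1² = 31.465517 − 25 = 6.465517.


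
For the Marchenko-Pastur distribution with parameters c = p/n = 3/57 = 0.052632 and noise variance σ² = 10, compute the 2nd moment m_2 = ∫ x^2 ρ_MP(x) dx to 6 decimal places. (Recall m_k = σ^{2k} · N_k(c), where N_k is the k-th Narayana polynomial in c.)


E[X²] = σ⁴ (1 + c) (second MP moment). With σ² = 10 (so σ⁴ = 100) and c = 3/57 = 0.052632: E[X²] = 100 · (1 + 0.052632) = 100 · 1.052632.

So E[X^2] = 105.263158.


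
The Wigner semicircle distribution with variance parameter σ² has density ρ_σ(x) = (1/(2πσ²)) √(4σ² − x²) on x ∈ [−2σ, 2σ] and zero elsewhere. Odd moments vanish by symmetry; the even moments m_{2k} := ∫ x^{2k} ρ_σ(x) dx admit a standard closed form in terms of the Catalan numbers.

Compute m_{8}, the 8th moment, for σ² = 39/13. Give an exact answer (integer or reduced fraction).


By the scaled semicircle moment identity, m_{2k} = σ^{2k} · C_k with k = 4.
C_4 = (1/(k+1)) · C(2k, k) = (1/5) · C(8, 4) = (1/5) · 70 = 14.
σ^{2k} = (σ²)^k = (39/13)^4 = 81.

Therefore m_{8} = σ^{8} · C_4 = 81 · 14 = 1134.


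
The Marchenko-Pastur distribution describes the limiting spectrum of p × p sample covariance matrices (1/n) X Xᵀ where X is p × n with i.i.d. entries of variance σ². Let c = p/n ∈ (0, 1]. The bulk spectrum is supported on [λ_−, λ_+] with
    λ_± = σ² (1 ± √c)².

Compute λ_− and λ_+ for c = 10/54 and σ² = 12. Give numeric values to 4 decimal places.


c = 10/54 = 0.185185; √c = 0.430331.
λ_− = σ² (1 − √c)² = 12 · (1 − 0.430331)² = 12 · (0.569669)² = 3.894267.
λ_+ = σ² (1 + √c)² = 12 · (1 + 0.430331)² = 12 · (1.430331)² = 24.550178.

Rounded to 4 decimal places: λ_− ≈ 3.8943, λ_+ ≈ 24.5502.


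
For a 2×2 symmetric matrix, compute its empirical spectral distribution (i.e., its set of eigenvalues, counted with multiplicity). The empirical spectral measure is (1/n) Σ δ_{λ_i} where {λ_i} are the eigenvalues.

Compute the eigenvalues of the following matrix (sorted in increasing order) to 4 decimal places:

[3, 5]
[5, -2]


Since M is real symmetric, both eigenvalues are real; they are the roots of det(λI − M) = λ² − (tr M) λ + det M.
tr M = 3 + (-2) = 1.
det M = 3·(-2) − 5² = -6 − 25 = -31.
Characteristic polynomial: λ² − λ − 31 = 0.
Discriminant Δ = (tr M)² − 4·det M = 1 − (-124) = 125; √Δ = 11.180340.
λ = (tr M ± √Δ)/2 = (1 ± 11.180340)/2, giving (tr M − √Δ)/2 = -5.0902 and (tr M + √Δ)/2 = 6.0902.

Eigenvalues sorted in increasing order: [-5.0902, 6.0902].


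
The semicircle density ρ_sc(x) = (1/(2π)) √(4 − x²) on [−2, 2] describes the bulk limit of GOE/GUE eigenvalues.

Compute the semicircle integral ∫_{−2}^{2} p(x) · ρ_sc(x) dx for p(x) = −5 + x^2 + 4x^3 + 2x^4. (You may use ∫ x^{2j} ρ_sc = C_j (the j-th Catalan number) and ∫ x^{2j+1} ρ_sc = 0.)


Write p(x) = Σ a_i x^i, split into monomials and integrate each against ρ_sc separately.
Using ∫ x^{2j} ρ_sc = C_j = (1/(j+1)) C(2j, j) (Catalan numbers) and ∫ x^{2j+1} ρ_sc = 0 (odd monomials vanish by symmetry):
  i = 0 (even): a_0 · C_{0} = -5 · 1 = -5
  i = 2 (even): a_2 · C_{1} = 1 · 1 = 1
  i = 3 (odd): ∫ x^3 ρ_sc = 0 (vanishes)
  i = 4 (even): a_4 · C_{2} = 2 · 2 = 4

Summing the contributions: ∫_{−2}^{2} p(x) ρ_sc(x) dx = (-5) + 1 + 4 = 0.


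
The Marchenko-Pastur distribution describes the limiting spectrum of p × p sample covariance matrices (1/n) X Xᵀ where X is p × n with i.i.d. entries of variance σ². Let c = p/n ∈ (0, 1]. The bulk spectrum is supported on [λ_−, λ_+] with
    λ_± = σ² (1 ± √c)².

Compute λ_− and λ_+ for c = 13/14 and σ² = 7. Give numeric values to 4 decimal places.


c = 13/14 = 0.928571; √c = 0.963624.
λ_− = σ² (1 − √c)² = 7 · (1 − 0.963624)² = 7 · (0.036376)² = 0.009262.
λ_+ = σ² (1 + √c)² = 7 · (1 + 0.963624)² = 7 · (1.963624)² = 26.990738.

Rounded to 4 decimal places: λ_− ≈ 0.0093, λ_+ ≈ 26.9907.


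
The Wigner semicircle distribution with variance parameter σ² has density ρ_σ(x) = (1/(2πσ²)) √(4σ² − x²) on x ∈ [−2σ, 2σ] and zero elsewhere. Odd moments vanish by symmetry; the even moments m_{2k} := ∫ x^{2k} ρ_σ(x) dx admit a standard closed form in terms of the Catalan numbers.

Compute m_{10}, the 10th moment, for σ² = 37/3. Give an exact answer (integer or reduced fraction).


By the scaled semicircle moment identity, m_{2k} = σ^{2k} · C_k with k = 5.
C_5 = (1/(k+1)) · C(2k, k) = (1/6) · C(10, 5) = (1/6) · 252 = 42.
σ^{2k} = (σ²)^k = (37/3)^5 = 69343957/243.

Therefore m_{10} = σ^{10} · C_5 = (69343957/243) · 42 = 970815398/81.


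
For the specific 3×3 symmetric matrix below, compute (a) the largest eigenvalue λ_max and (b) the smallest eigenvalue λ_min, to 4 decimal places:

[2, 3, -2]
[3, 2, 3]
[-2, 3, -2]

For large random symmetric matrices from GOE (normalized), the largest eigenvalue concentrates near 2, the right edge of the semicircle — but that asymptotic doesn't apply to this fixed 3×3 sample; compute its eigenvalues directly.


Since M is real symmetric, all three eigenvalues are real; they are the roots of det(λI − M) = λ³ − (tr M) λ² + s λ − det M, where s is the sum of the principal 2×2 minors.
tr M = 2 + 2 + (-2) = 2.
s = (2·2 − 3²) + (2·(-2) − (-2)²) + (2·(-2) − 3²) = -5 + (-8) + (-13) = -26.
det M (expand along row 1) = 2·(-13) − 3·0 + (-2)·13 = -52.
Characteristic polynomial: λ³ − 2λ² − 26λ + 52 = 0.
Substitute λ = y + (tr M)/3 = y + 0.666667 to remove the quadratic term: y³ + p·y + q = 0 with p = s − (tr M)²/3 = -27.333333 and q = −2(tr M)³/27 + (tr M)·s/3 − det M = 34.074074.
Three real roots ⇒ use the trigonometric (Viète) form: r = 2√(−p/3) = 6.036923, φ = arccos(3q/(p·r)) = arccos(-0.619494) = 2.238894 rad.
y_k = r·cos(φ/3 − 2πk/3) for k = 0, 1, 2 gives y = 4.432353, 1.333333, -5.765686.
λ_k = y_k + 0.666667 gives λ = 5.0990, 2.0000, -5.0990 (check: the sum is 2.0000 = tr M).

Hence λ_max = 5.0990 and λ_min = -5.0990.


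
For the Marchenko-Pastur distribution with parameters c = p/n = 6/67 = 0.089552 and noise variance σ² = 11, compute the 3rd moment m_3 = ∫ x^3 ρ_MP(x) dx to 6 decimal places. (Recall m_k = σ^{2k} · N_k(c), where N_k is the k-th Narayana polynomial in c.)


E[X³] = σ⁶ (1 + 3c + c²) (third MP moment). With σ² = 11 (so σ⁶ = 1331) and c = 6/67 = 0.089552: E[X³] = 1331 · (1 + 3·0.089552 + (0.089552)²) = 1331 · 1.276676.

So E[X^3] = 1699.256182.


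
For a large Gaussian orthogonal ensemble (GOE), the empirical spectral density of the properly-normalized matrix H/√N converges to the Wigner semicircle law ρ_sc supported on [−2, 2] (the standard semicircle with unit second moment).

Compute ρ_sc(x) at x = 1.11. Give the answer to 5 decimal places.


ρ_sc(x) = (1/(2π)) √(4 − x²). With x = 1.11:
  4 − x² = 4 − (1.11)² = 4 − 1.232100 = 2.767900.
  √(4 − x²) = 1.663701.
  1/(2π) = 0.159155.
  ρ_sc(1.11) = 0.159155 · 1.663701 = 0.264786.

Rounded to 5 decimal places: ρ_sc(1.11) ≈ 0.26479.


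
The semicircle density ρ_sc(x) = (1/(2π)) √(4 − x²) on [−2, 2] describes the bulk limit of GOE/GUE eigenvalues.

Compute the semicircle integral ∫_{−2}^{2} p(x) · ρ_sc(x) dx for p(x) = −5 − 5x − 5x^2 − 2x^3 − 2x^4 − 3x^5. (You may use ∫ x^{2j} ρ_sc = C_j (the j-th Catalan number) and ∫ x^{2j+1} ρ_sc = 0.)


Write p(x) = Σ a_i x^i, split into monomials and integrate each against ρ_sc separately.
Using ∫ x^{2j} ρ_sc = C_j = (1/(j+1)) C(2j, j) (Catalan numbers) and ∫ x^{2j+1} ρ_sc = 0 (odd monomials vanish by symmetry):
  i = 0 (even): a_0 · C_{0} = -5 · 1 = -5
  i = 1 (odd): ∫ x^1 ρ_sc = 0 (vanishes)
  i = 2 (even): a_2 · C_{1} = -5 · 1 = -5
  i = 3 (odd): ∫ x^3 ρ_sc = 0 (vanishes)
  i = 4 (even): a_4 · C_{2} = -2 · 2 = -4
  i = 5 (odd): ∫ x^5 ρ_sc = 0 (vanishes)

Summing the contributions: ∫_{−2}^{2} p(x) ρ_sc(x) dx = (-5) + (-5) + (-4) = -14.


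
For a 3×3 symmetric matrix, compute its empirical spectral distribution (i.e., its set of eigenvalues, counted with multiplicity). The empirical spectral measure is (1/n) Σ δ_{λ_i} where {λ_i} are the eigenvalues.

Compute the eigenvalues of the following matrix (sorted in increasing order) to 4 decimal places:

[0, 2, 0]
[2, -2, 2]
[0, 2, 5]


Since M is real symmetric, all three eigenvalues are real; they are the roots of det(λI − M) = λ³ − (tr M) λ² + s λ − det M, where s is the sum of the principal 2×2 minors.
tr M = 0 + (-2) + 5 = 3.
s = (0·(-2) − 2²) + (0·5 − 0²) + ((-2)·5 − 2²) = -4 + 0 + (-14) = -18.
det M (expand along row 1) = 0·(-14) − 2·10 + 0·4 = -20.
Characteristic polynomial: λ³ − 3λ² − 18λ + 20 = 0.
Substitute λ = y + (tr M)/3 = y + 1.000000 to remove the quadratic term: y³ + p·y + q = 0 with p = s − (tr M)²/3 = -21.000000 and q = −2(tr M)³/27 + (tr M)·s/3 − det M = 0.000000.
Three real roots ⇒ use the trigonometric (Viète) form: r = 2√(−p/3) = 5.291503, φ = arccos(3q/(p·r)) = arccos(0.000000) = 1.570796 rad.
y_k = r·cos(φ/3 − 2πk/3) for k = 0, 1, 2 gives y = 4.582576, 0.000000, -4.582576.
λ_k = y_k + 1.000000 gives λ = 5.5826, 1.0000, -3.5826 (check: the sum is 3.0000 = tr M).

Eigenvalues sorted in increasing order: [-3.5826, 1.0000, 5.5826].


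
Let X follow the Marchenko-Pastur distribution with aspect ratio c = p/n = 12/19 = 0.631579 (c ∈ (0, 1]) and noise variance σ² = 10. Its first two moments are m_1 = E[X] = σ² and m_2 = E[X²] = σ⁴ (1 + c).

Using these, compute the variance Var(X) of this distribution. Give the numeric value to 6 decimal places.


m_1 = E[X] = σ² = 10, so m_1² = 100.
m_2 = E[X²] = σ⁴ (1 + c) = 100 · (1 + 0.631579) = 100 · 1.631579 = 163.157895.
(Note m_2 − m_1² simplifies to c · σ⁴ = 0.631579 · 100.)

Var(X) = m_2 − m_1² = 163.157895 − 100 = 63.157895.


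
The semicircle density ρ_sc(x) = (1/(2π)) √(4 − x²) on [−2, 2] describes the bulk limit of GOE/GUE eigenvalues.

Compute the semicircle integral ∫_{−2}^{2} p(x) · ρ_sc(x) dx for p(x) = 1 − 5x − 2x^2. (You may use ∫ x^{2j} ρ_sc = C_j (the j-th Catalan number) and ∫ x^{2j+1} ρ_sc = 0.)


Write p(x) = Σ a_i x^i, split into monomials and integrate each against ρ_sc separately.
Using ∫ x^{2j} ρ_sc = C_j = (1/(j+1)) C(2j, j) (Catalan numbers) and ∫ x^{2j+1} ρ_sc = 0 (odd monomials vanish by symmetry):
  i = 0 (even): a_0 · C_{0} = 1 · 1 = 1
  i = 1 (odd): ∫ x^1 ρ_sc = 0 (vanishes)
  i = 2 (even): a_2 · C_{1} = -2 · 1 = -2

Summing the contributions: ∫_{−2}^{2} p(x) ρ_sc(x) dx = 1 + (-2) = -1.


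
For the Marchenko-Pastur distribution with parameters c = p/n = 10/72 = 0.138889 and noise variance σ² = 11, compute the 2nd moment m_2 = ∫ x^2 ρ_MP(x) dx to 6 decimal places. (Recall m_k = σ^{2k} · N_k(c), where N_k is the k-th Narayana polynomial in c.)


E[X²] = σ⁴ (1 + c) (second MP moment). With σ² = 11 (so σ⁴ = 121) and c = 10/72 = 0.138889: E[X²] = 121 · (1 + 0.138889) = 121 · 1.138889.

So E[X^2] = 137.805556.


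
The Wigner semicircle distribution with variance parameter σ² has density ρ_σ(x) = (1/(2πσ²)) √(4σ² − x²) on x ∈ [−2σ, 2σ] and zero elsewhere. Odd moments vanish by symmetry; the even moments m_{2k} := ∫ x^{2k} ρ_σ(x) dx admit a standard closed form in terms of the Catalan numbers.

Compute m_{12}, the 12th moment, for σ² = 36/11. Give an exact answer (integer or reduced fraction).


By the scaled semicircle moment identity, m_{2k} = σ^{2k} · C_k with k = 6.
C_6 = (1/(k+1)) · C(2k, k) = (1/7) · C(12, 6) = (1/7) · 924 = 132.
σ^{2k} = (σ²)^k = (36/11)^6 = 2176782336/1771561.

Therefore m_{12} = σ^{12} · C_6 = (2176782336/1771561) · 132 = 26121388032/161051.


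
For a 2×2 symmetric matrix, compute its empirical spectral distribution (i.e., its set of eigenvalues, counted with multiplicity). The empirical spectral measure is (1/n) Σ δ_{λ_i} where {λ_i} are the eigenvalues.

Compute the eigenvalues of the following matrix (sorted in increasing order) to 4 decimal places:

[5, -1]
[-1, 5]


Since M is real symmetric, both eigenvalues are real; they are the roots of det(λI − M) = λ² − (tr M) λ + det M.
tr M = 5 + 5 = 10.
det M = 5·5 − (-1)² = 25 − 1 = 24.
Characteristic polynomial: λ² − 10λ + 24 = 0.
Discriminant Δ = (tr M)² − 4·det M = 100 − 96 = 4; √Δ = 2.000000.
λ = (tr M ± √Δ)/2 = (10 ± 2.000000)/2, giving (tr M − √Δ)/2 = 4.0000 and (tr M + √Δ)/2 = 6.0000.

Eigenvalues sorted in increasing order: [4.0000, 6.0000].


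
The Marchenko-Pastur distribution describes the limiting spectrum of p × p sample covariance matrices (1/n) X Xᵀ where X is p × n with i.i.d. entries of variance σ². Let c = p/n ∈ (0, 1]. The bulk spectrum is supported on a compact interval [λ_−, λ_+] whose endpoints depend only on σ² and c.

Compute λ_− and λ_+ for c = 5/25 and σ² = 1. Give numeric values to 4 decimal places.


c = 5/25 = 0.200000; √c = 0.447214.
λ_− = σ² (1 − √c)² = 1 · (1 − 0.447214)² = 1 · (0.552786)² = 0.305573.
λ_+ = σ² (1 + √c)² = 1 · (1 + 0.447214)² = 1 · (1.447214)² = 2.094427.

Rounded to 4 decimal places: λ_− ≈ 0.3056, λ_+ ≈ 2.0944.
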